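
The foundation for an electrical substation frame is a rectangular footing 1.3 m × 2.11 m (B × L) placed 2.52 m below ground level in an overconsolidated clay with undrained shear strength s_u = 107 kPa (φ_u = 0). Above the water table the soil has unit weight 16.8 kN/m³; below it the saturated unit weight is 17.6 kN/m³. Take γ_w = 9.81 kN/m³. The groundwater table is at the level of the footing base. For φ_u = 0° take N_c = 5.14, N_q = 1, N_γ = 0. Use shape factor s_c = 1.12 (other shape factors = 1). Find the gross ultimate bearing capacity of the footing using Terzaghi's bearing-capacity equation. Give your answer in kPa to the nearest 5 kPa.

q_ult ≈ 660 kPa

q = γ·D_f = 16.8 × 2.52 = 42.336 kPa.
c·N_c·s_c = 107 × 5.14 × 1.12 = 615.98 kPa
q·N_q = 42.336 × 1 = 42.336 kPa
q_ult = 615.98 + 42.336 = 658.31 kPa.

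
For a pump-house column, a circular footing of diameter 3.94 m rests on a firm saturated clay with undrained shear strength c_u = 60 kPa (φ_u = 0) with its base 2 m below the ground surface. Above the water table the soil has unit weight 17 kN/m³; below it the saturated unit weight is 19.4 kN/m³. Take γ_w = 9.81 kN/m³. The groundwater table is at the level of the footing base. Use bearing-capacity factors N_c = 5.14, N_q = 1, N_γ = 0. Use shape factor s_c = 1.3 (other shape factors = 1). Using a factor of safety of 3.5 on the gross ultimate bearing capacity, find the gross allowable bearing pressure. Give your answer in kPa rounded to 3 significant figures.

q_all ≈ 124 kPa

q = γ·D_f = 17 × 2 = 34 kPa.
c·N_c·s_c = 60 × 5.14 × 1.3 = 400.92 kPa
q·N_q = 34 × 1 = 34 kPa
q_ult = 400.92 + 34 = 434.92 kPa.
q_all = 434.92 / 3.5 = 124.26 kPa.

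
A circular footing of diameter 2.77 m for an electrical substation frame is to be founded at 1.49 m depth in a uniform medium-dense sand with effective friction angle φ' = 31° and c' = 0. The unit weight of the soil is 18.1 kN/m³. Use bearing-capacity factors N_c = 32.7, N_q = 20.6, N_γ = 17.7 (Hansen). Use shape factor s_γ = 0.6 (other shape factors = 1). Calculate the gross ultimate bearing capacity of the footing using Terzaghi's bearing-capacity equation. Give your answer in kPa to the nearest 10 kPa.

q = γ·D_f = 18.1 × 1.49 = 26.969 kPa.
q·N_q = 26.969 × 20.6 = 555.56 kPa
0.5·γ·B·N_γ·s_γ = 0.5 × 18.1 × 2.77 × 17.7 × 0.6 = 266.23 kPa
q_ult = 555.56 + 266.23 = 821.79 kPa.

q_ult ≈ 820 kPa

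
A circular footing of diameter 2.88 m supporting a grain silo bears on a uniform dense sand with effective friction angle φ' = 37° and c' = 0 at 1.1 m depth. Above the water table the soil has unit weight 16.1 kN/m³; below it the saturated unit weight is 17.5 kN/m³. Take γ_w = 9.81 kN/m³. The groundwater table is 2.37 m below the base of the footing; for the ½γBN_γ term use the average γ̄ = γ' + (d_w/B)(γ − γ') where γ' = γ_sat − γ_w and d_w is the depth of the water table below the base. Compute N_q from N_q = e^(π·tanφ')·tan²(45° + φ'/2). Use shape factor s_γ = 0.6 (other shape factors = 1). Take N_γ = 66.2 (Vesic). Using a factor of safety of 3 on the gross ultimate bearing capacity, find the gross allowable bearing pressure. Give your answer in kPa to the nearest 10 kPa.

N_q = e^(π·tan37°)·tan²(63.5°) = 42.92.
Effective surcharge at the founding depth q = γ·D_f = 16.1 × 1.1 = 17.71 kPa.
With d_w = 2.37 m < B, γ̄ = 7.69 + (2.37/2.88) × (16.1 − 7.69) = 14.611 kN/m³.
q_ult = q·N_q + 0.5·γ·B·N_γ·s_γ
     = 17.71 × 42.92 + 0.5 × 14.611 × 2.88 × 66.2 × 0.6
     = 760.11 + 835.69 = 1595.8 kPa.
q_all = 1595.8 / 3 = 531.93 kPa.

q_all ≈ 530 kPa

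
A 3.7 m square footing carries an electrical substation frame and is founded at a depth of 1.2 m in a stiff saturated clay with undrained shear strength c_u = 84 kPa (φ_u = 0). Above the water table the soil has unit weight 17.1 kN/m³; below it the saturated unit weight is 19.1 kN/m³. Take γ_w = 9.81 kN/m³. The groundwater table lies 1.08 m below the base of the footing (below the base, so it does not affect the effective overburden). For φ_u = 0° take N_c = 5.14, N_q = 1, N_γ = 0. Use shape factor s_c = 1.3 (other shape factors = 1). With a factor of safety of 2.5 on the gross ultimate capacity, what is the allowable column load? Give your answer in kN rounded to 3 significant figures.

P_all ≈ 3190 kN

Effective surcharge at the founding depth q = γ·D_f = 17.1 × 1.2 = 20.52 kPa.
q_ult = c·N_c·s_c + q·N_q
     = 84 × 5.14 × 1.3 + 20.52 × 1
     = 561.29 + 20.52 = 581.81 kPa.
Gross allowable pressure q_all = 581.81 / 2.5 = 232.72 kPa.
Footing area = 13.69 m², so allowable column load = 232.72 × 13.69 = 3186 kN.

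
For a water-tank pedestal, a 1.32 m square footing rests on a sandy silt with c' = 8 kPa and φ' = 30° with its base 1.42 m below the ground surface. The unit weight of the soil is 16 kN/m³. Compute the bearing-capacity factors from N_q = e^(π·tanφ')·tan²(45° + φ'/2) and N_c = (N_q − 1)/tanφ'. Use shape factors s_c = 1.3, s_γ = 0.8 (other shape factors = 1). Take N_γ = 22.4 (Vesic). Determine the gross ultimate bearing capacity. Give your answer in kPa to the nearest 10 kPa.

tan30° = 0.5774, so N_q = e^(π×0.5774)·tan²(60°) = 6.134 × 3.0 = 18.4.
N_c = (18.4 − 1)/tan30° = 30.14.
Overburden at base level: q = 16 × 1.42 = 22.72 kPa.
Cohesion term c·N_c·s_c = 8 × 30.14 × 1.3 = 313.45 kPa; surcharge term q·N_q = 22.72 × 18.401 = 418.07 kPa; self-weight term 0.5·γ·B·N_γ·s_γ = 0.5 × 16 × 1.32 × 22.4 × 0.8 = 189.24 kPa.
q_ult = 313.45 + 418.07 + 189.24 = 920.76 kPa.

q_ult ≈ 920 kPa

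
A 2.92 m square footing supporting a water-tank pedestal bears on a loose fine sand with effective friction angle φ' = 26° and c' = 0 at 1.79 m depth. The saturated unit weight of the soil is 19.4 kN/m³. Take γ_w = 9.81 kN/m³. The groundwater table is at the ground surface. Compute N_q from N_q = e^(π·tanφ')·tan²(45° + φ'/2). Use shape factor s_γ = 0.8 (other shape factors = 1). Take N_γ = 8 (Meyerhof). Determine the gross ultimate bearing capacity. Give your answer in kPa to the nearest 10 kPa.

tan26° = 0.4877, so N_q = e^(π×0.4877)·tan²(58°) = 4.629 × 2.561 = 11.85.
Water table at ground surface, so effective unit weight γ' = 19.4 − 9.81 = 9.59 kN/m³ is used throughout; overburden q = 9.59 × 1.79 = 17.166 kPa; the same γ' applies in the ½γBN_γ term.
Surcharge term q·N_q = 17.166 × 11.854 = 203.49 kPa; self-weight term 0.5·γ·B·N_γ·s_γ = 0.5 × 9.59 × 2.92 × 8 × 0.8 = 89.609 kPa.
q_ult = 203.49 + 89.609 = 293.1 kPa.

q_ult ≈ 290 kPa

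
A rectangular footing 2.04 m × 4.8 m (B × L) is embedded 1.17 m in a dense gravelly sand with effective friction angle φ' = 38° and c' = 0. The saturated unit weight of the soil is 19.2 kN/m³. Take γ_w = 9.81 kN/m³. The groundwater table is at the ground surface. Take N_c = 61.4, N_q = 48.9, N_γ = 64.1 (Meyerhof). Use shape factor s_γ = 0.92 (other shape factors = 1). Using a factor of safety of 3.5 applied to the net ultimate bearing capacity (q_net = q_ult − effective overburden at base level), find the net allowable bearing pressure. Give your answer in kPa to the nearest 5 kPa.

Water table at ground surface, so effective unit weight γ' = 19.2 − 9.81 = 9.39 kN/m³ is used throughout; overburden q = 9.39 × 1.17 = 10.986 kPa; the same γ' applies in the ½γBN_γ term.
Surcharge term q·N_q = 10.986 × 48.9 = 537.23 kPa; self-weight term 0.5·γ·B·N_γ·s_γ = 0.5 × 9.39 × 2.04 × 64.1 × 0.92 = 564.82 kPa.
q_ult = 537.23 + 564.82 = 1102.1 kPa.
Net ultimate: q_net = 1102.1 − 10.986 = 1091.1 kPa.
q_all(net) = 1091.1 / 3.5 = 311.73 kPa.

q_all(net) ≈ 310 kPa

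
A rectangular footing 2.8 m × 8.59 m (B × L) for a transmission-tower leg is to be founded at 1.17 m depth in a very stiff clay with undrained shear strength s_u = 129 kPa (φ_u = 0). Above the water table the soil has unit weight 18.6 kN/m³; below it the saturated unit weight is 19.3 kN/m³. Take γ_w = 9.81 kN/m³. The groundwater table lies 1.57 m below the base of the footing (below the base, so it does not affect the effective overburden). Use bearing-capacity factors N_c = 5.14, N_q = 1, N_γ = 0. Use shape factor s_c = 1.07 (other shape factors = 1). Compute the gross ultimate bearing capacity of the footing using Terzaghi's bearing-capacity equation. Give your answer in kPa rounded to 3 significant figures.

q_ult ≈ 731 kPa

Effective surcharge at the founding depth q = γ·D_f = 18.6 × 1.17 = 21.762 kPa.
q_ult = c·N_c·s_c + q·N_q
     = 129 × 5.14 × 1.07 + 21.762 × 1
     = 709.47 + 21.762 = 731.24 kPa.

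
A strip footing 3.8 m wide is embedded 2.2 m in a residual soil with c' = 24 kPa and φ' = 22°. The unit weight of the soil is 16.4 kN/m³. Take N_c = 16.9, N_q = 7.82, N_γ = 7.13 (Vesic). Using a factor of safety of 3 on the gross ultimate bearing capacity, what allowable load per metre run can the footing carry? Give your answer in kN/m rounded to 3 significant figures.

≈ 1150 kN/m

Overburden at base level: q = 16.4 × 2.2 = 36.08 kPa.
Cohesion term c·N_c = 24 × 16.9 = 405.6 kPa; surcharge term q·N_q = 36.08 × 7.82 = 282.15 kPa; self-weight term 0.5·γ·B·N_γ = 0.5 × 16.4 × 3.8 × 7.13 = 222.17 kPa.
q_ult = 405.6 + 282.15 + 222.17 = 909.92 kPa.
Gross allowable pressure q_all = 909.92 / 3 = 303.31 kPa.
Allowable wall load = q_all × B = 303.31 × 3.8 = 1152.6 kN per metre run.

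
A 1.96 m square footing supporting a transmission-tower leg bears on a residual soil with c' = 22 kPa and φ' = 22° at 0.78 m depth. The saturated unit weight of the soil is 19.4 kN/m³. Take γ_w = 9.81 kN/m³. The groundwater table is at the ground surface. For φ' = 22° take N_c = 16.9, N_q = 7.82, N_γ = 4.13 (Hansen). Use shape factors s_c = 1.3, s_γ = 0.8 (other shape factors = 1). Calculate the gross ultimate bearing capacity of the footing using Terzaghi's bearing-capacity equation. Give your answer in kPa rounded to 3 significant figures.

q_ult ≈ 573 kPa

γ' = 19.4 − 9.81 = 9.59 kN/m³ (submerged throughout). q = 9.59 × 0.78 = 7.4802 kPa; the same γ' applies in the ½γBN_γ term.
c·N_c·s_c = 22 × 16.9 × 1.3 = 483.34 kPa
q·N_q = 7.4802 × 7.82 = 58.495 kPa
0.5·γ·B·N_γ·s_γ = 0.5 × 9.59 × 1.96 × 4.13 × 0.8 = 31.052 kPa
q_ult = 483.34 + 58.495 + 31.052 = 572.89 kPa.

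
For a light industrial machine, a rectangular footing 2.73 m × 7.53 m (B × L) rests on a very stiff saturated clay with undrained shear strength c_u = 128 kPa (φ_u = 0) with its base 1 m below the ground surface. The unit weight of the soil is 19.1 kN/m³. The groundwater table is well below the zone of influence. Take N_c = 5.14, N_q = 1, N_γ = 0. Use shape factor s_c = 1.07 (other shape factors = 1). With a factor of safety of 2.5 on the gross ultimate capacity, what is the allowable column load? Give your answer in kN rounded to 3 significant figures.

P_all ≈ 5950 kN

Overburden at base level: q = 19.1 × 1 = 19.1 kPa.
Cohesion term c·N_c·s_c = 128 × 5.14 × 1.07 = 703.97 kPa; surcharge term q·N_q = 19.1 × 1 = 19.1 kPa.
q_ult = 703.97 + 19.1 = 723.07 kPa.
Gross allowable pressure q_all = 723.07 / 2.5 = 289.23 kPa.
Footing area = 20.5569 m², so allowable column load = 289.23 × 20.5569 = 5945.7 kN.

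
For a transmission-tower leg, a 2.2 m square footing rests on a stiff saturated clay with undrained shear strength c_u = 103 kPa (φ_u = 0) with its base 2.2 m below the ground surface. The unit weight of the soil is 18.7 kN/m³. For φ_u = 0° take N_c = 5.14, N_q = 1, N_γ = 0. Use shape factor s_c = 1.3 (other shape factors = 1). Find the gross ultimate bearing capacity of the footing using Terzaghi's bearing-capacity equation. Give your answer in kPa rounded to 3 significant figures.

Effective surcharge at the founding depth q = γ·D_f = 18.7 × 2.2 = 41.14 kPa.
q_ult = c·N_c·s_c + q·N_q
     = 103 × 5.14 × 1.3 + 41.14 × 1
     = 688.25 + 41.14 = 729.39 kPa.

q_ult ≈ 729 kPa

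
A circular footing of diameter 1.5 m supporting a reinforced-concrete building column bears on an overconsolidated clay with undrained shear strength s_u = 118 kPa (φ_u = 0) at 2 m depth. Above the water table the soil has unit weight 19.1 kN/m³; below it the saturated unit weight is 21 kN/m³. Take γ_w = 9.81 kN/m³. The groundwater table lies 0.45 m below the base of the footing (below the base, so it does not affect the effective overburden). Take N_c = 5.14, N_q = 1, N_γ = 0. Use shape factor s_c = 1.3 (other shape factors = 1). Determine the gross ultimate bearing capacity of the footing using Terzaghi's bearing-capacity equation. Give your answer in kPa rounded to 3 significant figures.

q_ult ≈ 827 kPa

Overburden at base level: q = 19.1 × 2 = 38.2 kPa.
Cohesion term c·N_c·s_c = 118 × 5.14 × 1.3 = 788.48 kPa; surcharge term q·N_q = 38.2 × 1 = 38.2 kPa.
q_ult = 788.48 + 38.2 = 826.68 kPa.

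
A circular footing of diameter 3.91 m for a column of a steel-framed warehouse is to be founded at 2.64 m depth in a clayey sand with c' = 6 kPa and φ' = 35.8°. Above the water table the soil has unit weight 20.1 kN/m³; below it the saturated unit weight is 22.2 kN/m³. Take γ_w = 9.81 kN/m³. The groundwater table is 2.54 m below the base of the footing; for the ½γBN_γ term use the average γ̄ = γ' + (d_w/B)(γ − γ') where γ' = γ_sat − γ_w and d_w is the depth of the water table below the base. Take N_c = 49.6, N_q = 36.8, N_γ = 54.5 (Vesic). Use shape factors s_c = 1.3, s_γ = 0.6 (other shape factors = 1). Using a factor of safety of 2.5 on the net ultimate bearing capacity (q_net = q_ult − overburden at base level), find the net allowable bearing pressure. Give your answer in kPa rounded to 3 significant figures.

q_all(net) ≈ 1360 kPa

Effective surcharge at the founding depth q = γ·D_f = 20.1 × 2.64 = 53.064 kPa.
With d_w = 2.54 m < B, γ̄ = 12.39 + (2.54/3.91) × (20.1 − 12.39) = 17.399 kN/m³.
q_ult = c·N_c·s_c + q·N_q + 0.5·γ·B·N_γ·s_γ
     = 6 × 49.6 × 1.3 + 53.064 × 36.8 + 0.5 × 17.399 × 3.91 × 54.5 × 0.6
     = 386.88 + 1952.8 + 1112.3 = 3451.9 kPa.
q_net = 3451.9 − 53.064 = 3398.8 kPa.
q_all(net) = 3398.8 / 2.5 = 1359.5 kPa.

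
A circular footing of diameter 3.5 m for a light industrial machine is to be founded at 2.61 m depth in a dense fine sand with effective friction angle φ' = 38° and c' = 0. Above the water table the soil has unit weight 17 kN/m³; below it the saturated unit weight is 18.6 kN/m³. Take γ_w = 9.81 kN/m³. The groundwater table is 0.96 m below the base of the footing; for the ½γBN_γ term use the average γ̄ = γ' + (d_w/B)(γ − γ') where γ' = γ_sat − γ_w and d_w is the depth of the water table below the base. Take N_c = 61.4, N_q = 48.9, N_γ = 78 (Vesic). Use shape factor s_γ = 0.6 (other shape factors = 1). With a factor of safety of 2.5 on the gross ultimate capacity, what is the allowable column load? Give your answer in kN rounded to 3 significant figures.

P_all ≈ 11800 kN

Overburden at base level: q = 17 × 2.61 = 44.37 kPa.
The water table is 0.96 m below the base (< B = 3.5 m), so the ½γBN_γ term uses γ̄ = γ' + (d_w/B)(γ − γ') = 8.79 + (0.96/3.5)(17 − 8.79) = 11.042 kN/m³.
Surcharge term q·N_q = 44.37 × 48.9 = 2169.7 kPa; self-weight term 0.5·γ·B·N_γ·s_γ = 0.5 × 11.042 × 3.5 × 78 × 0.6 = 904.33 kPa.
q_ult = 2169.7 + 904.33 = 3074 kPa.
Gross allowable pressure q_all = 3074 / 2.5 = 1229.6 kPa.
Footing area = 9.6211 m², so allowable column load = 1229.6 × 9.6211 = 11830 kN.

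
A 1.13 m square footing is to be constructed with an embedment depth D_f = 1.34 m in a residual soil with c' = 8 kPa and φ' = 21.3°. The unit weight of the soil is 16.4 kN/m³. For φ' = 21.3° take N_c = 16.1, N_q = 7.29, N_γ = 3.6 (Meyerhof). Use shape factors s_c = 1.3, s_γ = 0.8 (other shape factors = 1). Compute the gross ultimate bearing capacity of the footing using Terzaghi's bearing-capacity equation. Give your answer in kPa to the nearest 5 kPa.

Effective surcharge at the founding depth q = γ·D_f = 16.4 × 1.34 = 21.976 kPa.
q_ult = c·N_c·s_c + q·N_q + 0.5·γ·B·N_γ·s_γ
     = 8 × 16.1 × 1.3 + 21.976 × 7.29 + 0.5 × 16.4 × 1.13 × 3.6 × 0.8
     = 167.44 + 160.21 + 26.686 = 354.33 kPa.

q_ult ≈ 355 kPa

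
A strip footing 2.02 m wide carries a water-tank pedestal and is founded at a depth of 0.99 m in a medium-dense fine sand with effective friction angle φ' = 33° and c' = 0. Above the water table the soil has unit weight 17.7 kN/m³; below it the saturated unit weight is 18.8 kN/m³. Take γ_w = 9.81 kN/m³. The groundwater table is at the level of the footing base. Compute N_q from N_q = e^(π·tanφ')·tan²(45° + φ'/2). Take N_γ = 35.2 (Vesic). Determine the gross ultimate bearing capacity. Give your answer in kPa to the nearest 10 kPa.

tan33° = 0.6494, so N_q = e^(π×0.6494)·tan²(61.5°) = 7.692 × 3.392 = 26.09.
Effective surcharge at the founding depth q = γ·D_f = 17.7 × 0.99 = 17.523 kPa.
The water table coincides with the base, so in the self-weight term γ → γ' = 8.99 kN/m³.
q_ult = q·N_q + 0.5·γ·B·N_γ
     = 17.523 × 26.092 + 0.5 × 8.99 × 2.02 × 35.2
     = 457.21 + 319.61 = 776.82 kPa.

q_ult ≈ 780 kPa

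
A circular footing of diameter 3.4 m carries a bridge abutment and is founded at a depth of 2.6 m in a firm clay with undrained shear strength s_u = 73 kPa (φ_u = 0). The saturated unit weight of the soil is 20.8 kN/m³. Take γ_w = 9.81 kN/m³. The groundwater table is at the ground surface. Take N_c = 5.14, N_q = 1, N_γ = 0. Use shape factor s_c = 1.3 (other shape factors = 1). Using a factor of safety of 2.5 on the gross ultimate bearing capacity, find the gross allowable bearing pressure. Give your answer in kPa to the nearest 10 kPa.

q_all ≈ 210 kPa

Water table at ground surface, so effective unit weight γ' = 20.8 − 9.81 = 10.99 kN/m³ is used throughout; overburden q = 10.99 × 2.6 = 28.574 kPa.
Cohesion term c·N_c·s_c = 73 × 5.14 × 1.3 = 487.79 kPa; surcharge term q·N_q = 28.574 × 1 = 28.574 kPa.
q_ult = 487.79 + 28.574 = 516.36 kPa.
q_all = 516.36 / 2.5 = 206.54 kPa.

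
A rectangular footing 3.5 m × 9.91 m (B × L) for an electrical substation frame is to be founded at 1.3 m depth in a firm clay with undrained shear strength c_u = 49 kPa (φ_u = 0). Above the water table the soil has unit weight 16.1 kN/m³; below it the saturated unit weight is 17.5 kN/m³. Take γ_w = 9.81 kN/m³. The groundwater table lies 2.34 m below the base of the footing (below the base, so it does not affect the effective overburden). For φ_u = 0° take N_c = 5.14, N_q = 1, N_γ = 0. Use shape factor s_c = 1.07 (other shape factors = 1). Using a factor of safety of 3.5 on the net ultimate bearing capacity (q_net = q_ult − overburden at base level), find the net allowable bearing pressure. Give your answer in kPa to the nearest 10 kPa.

q = γ·D_f = 16.1 × 1.3 = 20.93 kPa.
c·N_c·s_c = 49 × 5.14 × 1.07 = 269.49 kPa
q·N_q = 20.93 × 1 = 20.93 kPa
q_ult = 269.49 + 20.93 = 290.42 kPa.
q_net = 290.42 − 20.93 = 269.49 kPa.
q_all(net) = 269.49 / 3.5 = 76.997 kPa.

q_all(net) ≈ 80 kPa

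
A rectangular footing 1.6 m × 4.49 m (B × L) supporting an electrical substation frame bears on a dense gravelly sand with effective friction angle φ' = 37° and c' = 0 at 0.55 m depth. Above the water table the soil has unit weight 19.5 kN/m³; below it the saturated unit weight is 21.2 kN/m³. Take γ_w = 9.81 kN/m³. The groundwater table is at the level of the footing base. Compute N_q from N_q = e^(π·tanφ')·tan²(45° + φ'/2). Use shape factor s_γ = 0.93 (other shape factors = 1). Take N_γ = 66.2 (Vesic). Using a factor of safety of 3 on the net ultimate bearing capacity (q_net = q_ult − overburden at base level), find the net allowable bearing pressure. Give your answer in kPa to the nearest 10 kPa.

N_q = e^(π·tan37°)·tan²(63.5°) = 42.92.
Effective surcharge at the founding depth q = γ·D_f = 19.5 × 0.55 = 10.725 kPa.
The water table coincides with the base, so in the self-weight term γ → γ' = 11.39 kN/m³.
q_ult = q·N_q + 0.5·γ·B·N_γ·s_γ
     = 10.725 × 42.92 + 0.5 × 11.39 × 1.6 × 66.2 × 0.93
     = 460.32 + 560.99 = 1021.3 kPa.
q_net = 1021.3 − 10.725 = 1010.6 kPa.
q_all(net) = 1010.6 / 3 = 336.86 kPa.

q_all(net) ≈ 340 kPa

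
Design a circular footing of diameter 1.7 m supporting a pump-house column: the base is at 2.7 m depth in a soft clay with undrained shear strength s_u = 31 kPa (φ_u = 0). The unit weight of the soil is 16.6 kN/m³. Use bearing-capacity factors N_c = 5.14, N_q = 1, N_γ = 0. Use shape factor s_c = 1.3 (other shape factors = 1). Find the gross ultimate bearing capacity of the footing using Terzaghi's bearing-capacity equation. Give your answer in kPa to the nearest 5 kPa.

q = γ·D_f = 16.6 × 2.7 = 44.82 kPa.
c·N_c·s_c = 31 × 5.14 × 1.3 = 207.14 kPa
q·N_q = 44.82 × 1 = 44.82 kPa
q_ult = 207.14 + 44.82 = 251.96 kPa.

q_ult ≈ 250 kPa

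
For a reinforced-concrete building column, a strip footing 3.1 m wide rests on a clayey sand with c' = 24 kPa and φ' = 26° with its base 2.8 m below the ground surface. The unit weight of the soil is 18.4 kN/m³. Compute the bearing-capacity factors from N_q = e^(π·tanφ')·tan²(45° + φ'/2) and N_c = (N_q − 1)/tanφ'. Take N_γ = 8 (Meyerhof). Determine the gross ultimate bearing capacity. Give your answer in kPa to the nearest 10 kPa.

tan26° = 0.4877, so N_q = e^(π×0.4877)·tan²(58°) = 4.629 × 2.561 = 11.85.
N_c = (11.85 − 1)/tan26° = 22.25.
Overburden at base level: q = 18.4 × 2.8 = 51.52 kPa.
Cohesion term c·N_c = 24 × 22.254 = 534.11 kPa; surcharge term q·N_q = 51.52 × 11.854 = 610.73 kPa; self-weight term 0.5·γ·B·N_γ = 0.5 × 18.4 × 3.1 × 8 = 228.16 kPa.
q_ult = 534.11 + 610.73 + 228.16 = 1373 kPa.

q_ult ≈ 1370 kPa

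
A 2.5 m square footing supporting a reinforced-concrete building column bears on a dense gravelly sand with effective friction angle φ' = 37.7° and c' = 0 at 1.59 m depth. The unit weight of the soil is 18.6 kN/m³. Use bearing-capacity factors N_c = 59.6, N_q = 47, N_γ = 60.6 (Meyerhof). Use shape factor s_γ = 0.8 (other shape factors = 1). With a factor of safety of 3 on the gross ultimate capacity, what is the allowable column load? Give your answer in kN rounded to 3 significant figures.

q = γ·D_f = 18.6 × 1.59 = 29.574 kPa.
q·N_q = 29.574 × 47 = 1390 kPa
0.5·γ·B·N_γ·s_γ = 0.5 × 18.6 × 2.5 × 60.6 × 0.8 = 1127.2 kPa
q_ult = 1390 + 1127.2 = 2517.1 kPa.
Gross allowable pressure q_all = 2517.1 / 3 = 839.05 kPa.
Footing area = 6.25 m², so allowable column load = 839.05 × 6.25 = 5244 kN.

P_all ≈ 5240 kN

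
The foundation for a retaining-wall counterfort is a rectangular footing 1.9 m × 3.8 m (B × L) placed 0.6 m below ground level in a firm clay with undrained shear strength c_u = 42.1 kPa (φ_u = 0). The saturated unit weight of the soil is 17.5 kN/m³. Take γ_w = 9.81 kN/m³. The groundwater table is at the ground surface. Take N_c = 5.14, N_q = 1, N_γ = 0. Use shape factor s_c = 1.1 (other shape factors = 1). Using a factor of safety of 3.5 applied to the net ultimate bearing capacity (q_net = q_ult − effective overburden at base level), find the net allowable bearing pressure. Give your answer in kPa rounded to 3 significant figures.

q_all(net) ≈ 68 kPa

Water table at ground surface, so effective unit weight γ' = 17.5 − 9.81 = 7.69 kN/m³ is used throughout; overburden q = 7.69 × 0.6 = 4.614 kPa.
Cohesion term c·N_c·s_c = 42.1 × 5.14 × 1.1 = 238.03 kPa; surcharge term q·N_q = 4.614 × 1 = 4.614 kPa.
q_ult = 238.03 + 4.614 = 242.65 kPa.
Net ultimate: q_net = 242.65 − 4.614 = 238.03 kPa.
q_all(net) = 238.03 / 3.5 = 68.01 kPa.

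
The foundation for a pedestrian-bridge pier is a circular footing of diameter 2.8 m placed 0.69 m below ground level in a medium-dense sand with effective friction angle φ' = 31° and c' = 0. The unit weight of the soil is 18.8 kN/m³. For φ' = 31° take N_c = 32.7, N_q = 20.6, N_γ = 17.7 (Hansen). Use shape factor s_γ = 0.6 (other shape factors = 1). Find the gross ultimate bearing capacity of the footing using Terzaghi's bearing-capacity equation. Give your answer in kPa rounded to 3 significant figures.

Overburden at base level: q = 18.8 × 0.69 = 12.972 kPa.
Surcharge term q·N_q = 12.972 × 20.6 = 267.22 kPa; self-weight term 0.5·γ·B·N_γ·s_γ = 0.5 × 18.8 × 2.8 × 17.7 × 0.6 = 279.52 kPa.
q_ult = 267.22 + 279.52 = 546.74 kPa.

q_ult ≈ 547 kPa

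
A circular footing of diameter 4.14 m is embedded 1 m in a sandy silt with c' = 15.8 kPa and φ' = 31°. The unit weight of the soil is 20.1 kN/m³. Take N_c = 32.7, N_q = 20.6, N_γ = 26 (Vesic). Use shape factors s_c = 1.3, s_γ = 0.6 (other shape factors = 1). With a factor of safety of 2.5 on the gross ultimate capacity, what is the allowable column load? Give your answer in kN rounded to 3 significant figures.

Effective surcharge at the founding depth q = γ·D_f = 20.1 × 1 = 20.1 kPa.
q_ult = c·N_c·s_c + q·N_q + 0.5·γ·B·N_γ·s_γ
     = 15.8 × 32.7 × 1.3 + 20.1 × 20.6 + 0.5 × 20.1 × 4.14 × 26 × 0.6
     = 671.66 + 414.06 + 649.07 = 1734.8 kPa.
Gross allowable pressure q_all = 1734.8 / 2.5 = 693.91 kPa.
Footing area = 13.4614 m², so allowable column load = 693.91 × 13.4614 = 9341.1 kN.

P_all ≈ 9340 kN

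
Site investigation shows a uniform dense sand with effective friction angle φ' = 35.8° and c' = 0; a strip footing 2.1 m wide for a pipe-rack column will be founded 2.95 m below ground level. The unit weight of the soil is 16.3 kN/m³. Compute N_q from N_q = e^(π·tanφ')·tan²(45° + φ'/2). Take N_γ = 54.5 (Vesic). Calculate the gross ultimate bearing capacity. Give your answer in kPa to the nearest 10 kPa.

tan35.8° = 0.7212, so N_q = e^(π×0.7212)·tan²(62.9°) = 9.639 × 3.819 = 36.81.
Overburden at base level: q = 16.3 × 2.95 = 48.085 kPa.
Surcharge term q·N_q = 48.085 × 36.808 = 1769.9 kPa; self-weight term 0.5·γ·B·N_γ = 0.5 × 16.3 × 2.1 × 54.5 = 932.77 kPa.
q_ult = 1769.9 + 932.77 = 2702.7 kPa.

q_ult ≈ 2700 kPa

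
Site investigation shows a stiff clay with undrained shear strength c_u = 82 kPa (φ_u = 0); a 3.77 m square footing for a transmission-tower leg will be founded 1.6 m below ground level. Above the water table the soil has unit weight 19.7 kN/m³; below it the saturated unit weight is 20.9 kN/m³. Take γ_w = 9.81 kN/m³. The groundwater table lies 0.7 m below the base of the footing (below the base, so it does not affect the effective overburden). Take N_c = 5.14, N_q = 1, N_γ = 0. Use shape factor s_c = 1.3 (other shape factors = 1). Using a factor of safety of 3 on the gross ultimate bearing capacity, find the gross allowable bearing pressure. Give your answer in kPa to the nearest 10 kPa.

q_all ≈ 190 kPa

Effective surcharge at the founding depth q = γ·D_f = 19.7 × 1.6 = 31.52 kPa.
q_ult = c·N_c·s_c + q·N_q
     = 82 × 5.14 × 1.3 + 31.52 × 1
     = 547.92 + 31.52 = 579.44 kPa.
q_all = 579.44 / 3 = 193.15 kPa.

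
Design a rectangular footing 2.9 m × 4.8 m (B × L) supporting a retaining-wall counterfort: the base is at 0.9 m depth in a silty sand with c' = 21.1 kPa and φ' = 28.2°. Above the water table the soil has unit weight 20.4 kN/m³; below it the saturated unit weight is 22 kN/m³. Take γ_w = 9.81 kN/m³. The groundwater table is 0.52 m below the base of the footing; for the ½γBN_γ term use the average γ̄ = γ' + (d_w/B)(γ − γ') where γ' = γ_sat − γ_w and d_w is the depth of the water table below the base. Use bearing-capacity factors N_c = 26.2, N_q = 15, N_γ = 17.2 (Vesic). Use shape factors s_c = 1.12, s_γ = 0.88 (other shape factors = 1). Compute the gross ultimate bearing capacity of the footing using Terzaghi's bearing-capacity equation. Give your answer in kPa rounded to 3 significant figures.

Overburden at base level: q = 20.4 × 0.9 = 18.36 kPa.
The water table is 0.52 m below the base (< B = 2.9 m), so the ½γBN_γ term uses γ̄ = γ' + (d_w/B)(γ − γ') = 12.19 + (0.52/2.9)(20.4 − 12.19) = 13.662 kN/m³.
Cohesion term c·N_c·s_c = 21.1 × 26.2 × 1.12 = 619.16 kPa; surcharge term q·N_q = 18.36 × 15 = 275.4 kPa; self-weight term 0.5·γ·B·N_γ·s_γ = 0.5 × 13.662 × 2.9 × 17.2 × 0.88 = 299.85 kPa.
q_ult = 619.16 + 275.4 + 299.85 = 1194.4 kPa.

q_ult ≈ 1190 kPa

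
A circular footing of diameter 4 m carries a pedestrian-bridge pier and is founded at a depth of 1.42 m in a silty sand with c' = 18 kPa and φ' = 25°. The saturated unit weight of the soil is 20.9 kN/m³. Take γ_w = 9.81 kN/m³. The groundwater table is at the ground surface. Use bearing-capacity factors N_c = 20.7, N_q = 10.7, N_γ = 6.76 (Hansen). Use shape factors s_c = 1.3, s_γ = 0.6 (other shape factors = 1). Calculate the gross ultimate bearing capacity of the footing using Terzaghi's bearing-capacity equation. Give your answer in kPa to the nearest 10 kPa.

With the water table at the surface the whole profile is submerged: γ' = 20.9 − 9.81 = 11.09 kN/m³, so q = γ'·D_f = 15.748 kPa; the same γ' applies in the ½γBN_γ term.
q_ult = c·N_c·s_c + q·N_q + 0.5·γ·B·N_γ·s_γ
     = 18 × 20.7 × 1.3 + 15.748 × 10.7 + 0.5 × 11.09 × 4 × 6.76 × 0.6
     = 484.38 + 168.5 + 89.962 = 742.84 kPa.

q_ult ≈ 740 kPa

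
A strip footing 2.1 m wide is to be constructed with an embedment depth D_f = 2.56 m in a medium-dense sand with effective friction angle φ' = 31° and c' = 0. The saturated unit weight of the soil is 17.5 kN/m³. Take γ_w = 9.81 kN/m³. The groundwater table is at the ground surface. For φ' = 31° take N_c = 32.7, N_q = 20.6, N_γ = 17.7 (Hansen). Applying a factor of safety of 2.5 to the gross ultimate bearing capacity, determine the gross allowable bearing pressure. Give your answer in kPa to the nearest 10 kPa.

γ' = 17.5 − 9.81 = 7.69 kN/m³ (submerged throughout). q = 7.69 × 2.56 = 19.686 kPa; the same γ' applies in the ½γBN_γ term.
q·N_q = 19.686 × 20.6 = 405.54 kPa
0.5·γ·B·N_γ = 0.5 × 7.69 × 2.1 × 17.7 = 142.92 kPa
q_ult = 405.54 + 142.92 = 548.46 kPa.
q_all = q_ult / FS = 548.46 / 2.5 = 219.38 kPa.

q_all ≈ 220 kPa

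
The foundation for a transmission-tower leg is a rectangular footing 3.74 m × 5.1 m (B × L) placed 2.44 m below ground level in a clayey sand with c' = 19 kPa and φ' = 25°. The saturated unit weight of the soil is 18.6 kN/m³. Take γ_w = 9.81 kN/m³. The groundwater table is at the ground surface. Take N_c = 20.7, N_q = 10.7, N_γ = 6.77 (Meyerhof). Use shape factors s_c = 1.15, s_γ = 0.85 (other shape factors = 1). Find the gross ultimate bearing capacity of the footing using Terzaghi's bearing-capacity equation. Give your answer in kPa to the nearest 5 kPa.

Water table at ground surface, so effective unit weight γ' = 18.6 − 9.81 = 8.79 kN/m³ is used throughout; overburden q = 8.79 × 2.44 = 21.448 kPa; the same γ' applies in the ½γBN_γ term.
Cohesion term c·N_c·s_c = 19 × 20.7 × 1.15 = 452.29 kPa; surcharge term q·N_q = 21.448 × 10.7 = 229.49 kPa; self-weight term 0.5·γ·B·N_γ·s_γ = 0.5 × 8.79 × 3.74 × 6.77 × 0.85 = 94.588 kPa.
q_ult = 452.29 + 229.49 + 94.588 = 776.37 kPa.

q_ult ≈ 775 kPa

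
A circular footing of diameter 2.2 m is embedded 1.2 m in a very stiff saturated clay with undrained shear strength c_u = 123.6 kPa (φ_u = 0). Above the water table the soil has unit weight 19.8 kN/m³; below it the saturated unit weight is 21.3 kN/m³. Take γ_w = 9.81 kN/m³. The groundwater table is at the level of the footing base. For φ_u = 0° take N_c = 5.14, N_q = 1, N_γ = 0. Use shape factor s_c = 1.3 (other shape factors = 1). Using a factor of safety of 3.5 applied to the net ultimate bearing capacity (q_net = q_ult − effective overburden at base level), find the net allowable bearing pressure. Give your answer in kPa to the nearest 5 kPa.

q_all(net) ≈ 235 kPa

Effective surcharge at the founding depth q = γ·D_f = 19.8 × 1.2 = 23.76 kPa.
q_ult = c·N_c·s_c + q·N_q
     = 123.6 × 5.14 × 1.3 + 23.76 × 1
     = 825.9 + 23.76 = 849.66 kPa.
Net ultimate: q_net = 849.66 − 23.76 = 825.9 kPa.
q_all(net) = 825.9 / 3.5 = 235.97 kPa.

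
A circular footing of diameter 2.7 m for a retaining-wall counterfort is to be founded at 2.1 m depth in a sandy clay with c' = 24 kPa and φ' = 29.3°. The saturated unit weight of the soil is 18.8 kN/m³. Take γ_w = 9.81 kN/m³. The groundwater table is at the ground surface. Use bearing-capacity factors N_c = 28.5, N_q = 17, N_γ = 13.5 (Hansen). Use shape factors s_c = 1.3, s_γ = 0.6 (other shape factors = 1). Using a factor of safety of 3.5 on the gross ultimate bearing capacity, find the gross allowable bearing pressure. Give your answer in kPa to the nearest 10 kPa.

q_all ≈ 370 kPa

Water table at ground surface, so effective unit weight γ' = 18.8 − 9.81 = 8.99 kN/m³ is used throughout; overburden q = 8.99 × 2.1 = 18.879 kPa; the same γ' applies in the ½γBN_γ term.
Cohesion term c·N_c·s_c = 24 × 28.5 × 1.3 = 889.2 kPa; surcharge term q·N_q = 18.879 × 17 = 320.94 kPa; self-weight term 0.5·γ·B·N_γ·s_γ = 0.5 × 8.99 × 2.7 × 13.5 × 0.6 = 98.306 kPa.
q_ult = 889.2 + 320.94 + 98.306 = 1308.4 kPa.
q_all = 1308.4 / 3.5 = 373.84 kPa.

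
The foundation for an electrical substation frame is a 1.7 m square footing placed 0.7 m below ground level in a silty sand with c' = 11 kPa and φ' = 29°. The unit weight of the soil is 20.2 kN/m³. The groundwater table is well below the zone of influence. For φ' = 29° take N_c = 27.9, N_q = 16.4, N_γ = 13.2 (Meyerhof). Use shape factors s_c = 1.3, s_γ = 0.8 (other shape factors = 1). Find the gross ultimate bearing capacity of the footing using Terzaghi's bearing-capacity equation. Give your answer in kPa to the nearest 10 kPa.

q_ult ≈ 810 kPa

Effective surcharge at the founding depth q = γ·D_f = 20.2 × 0.7 = 14.14 kPa.
q_ult = c·N_c·s_c + q·N_q + 0.5·γ·B·N_γ·s_γ
     = 11 × 27.9 × 1.3 + 14.14 × 16.4 + 0.5 × 20.2 × 1.7 × 13.2 × 0.8
     = 398.97 + 231.9 + 181.32 = 812.18 kPa.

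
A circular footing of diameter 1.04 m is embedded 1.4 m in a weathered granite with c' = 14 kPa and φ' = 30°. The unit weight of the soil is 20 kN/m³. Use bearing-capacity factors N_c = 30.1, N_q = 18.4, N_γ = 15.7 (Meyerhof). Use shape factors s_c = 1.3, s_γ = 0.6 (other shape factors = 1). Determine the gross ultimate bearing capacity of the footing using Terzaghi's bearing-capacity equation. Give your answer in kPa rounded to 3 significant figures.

q_ult ≈ 1160 kPa

q = γ·D_f = 20 × 1.4 = 28 kPa.
c·N_c·s_c = 14 × 30.1 × 1.3 = 547.82 kPa
q·N_q = 28 × 18.4 = 515.2 kPa
0.5·γ·B·N_γ·s_γ = 0.5 × 20 × 1.04 × 15.7 × 0.6 = 97.968 kPa
q_ult = 547.82 + 515.2 + 97.968 = 1161 kPa.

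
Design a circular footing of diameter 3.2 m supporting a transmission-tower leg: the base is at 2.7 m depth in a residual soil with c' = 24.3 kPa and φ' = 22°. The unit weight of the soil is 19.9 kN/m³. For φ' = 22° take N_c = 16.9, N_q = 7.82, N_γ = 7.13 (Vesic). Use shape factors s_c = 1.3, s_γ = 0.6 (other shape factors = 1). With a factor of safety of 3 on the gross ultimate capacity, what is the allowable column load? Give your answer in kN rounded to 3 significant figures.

P_all ≈ 2920 kN

Overburden at base level: q = 19.9 × 2.7 = 53.73 kPa.
Cohesion term c·N_c·s_c = 24.3 × 16.9 × 1.3 = 533.87 kPa; surcharge term q·N_q = 53.73 × 7.82 = 420.17 kPa; self-weight term 0.5·γ·B·N_γ·s_γ = 0.5 × 19.9 × 3.2 × 7.13 × 0.6 = 136.21 kPa.
q_ult = 533.87 + 420.17 + 136.21 = 1090.3 kPa.
Gross allowable pressure q_all = 1090.3 / 3 = 363.42 kPa.
Footing area = 8.0425 m², so allowable column load = 363.42 × 8.0425 = 2922.8 kN.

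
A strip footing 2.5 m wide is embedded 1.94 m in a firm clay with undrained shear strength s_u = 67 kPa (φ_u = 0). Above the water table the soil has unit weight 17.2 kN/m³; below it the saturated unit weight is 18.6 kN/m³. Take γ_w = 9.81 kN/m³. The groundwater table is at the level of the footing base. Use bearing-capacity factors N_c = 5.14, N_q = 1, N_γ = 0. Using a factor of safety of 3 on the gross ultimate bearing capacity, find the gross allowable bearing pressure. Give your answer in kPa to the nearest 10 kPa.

q_all ≈ 130 kPa

Effective surcharge at the founding depth q = γ·D_f = 17.2 × 1.94 = 33.368 kPa.
q_ult = c·N_c + q·N_q
     = 67 × 5.14 + 33.368 × 1
     = 344.38 + 33.368 = 377.75 kPa.
q_all = 377.75 / 3 = 125.92 kPa.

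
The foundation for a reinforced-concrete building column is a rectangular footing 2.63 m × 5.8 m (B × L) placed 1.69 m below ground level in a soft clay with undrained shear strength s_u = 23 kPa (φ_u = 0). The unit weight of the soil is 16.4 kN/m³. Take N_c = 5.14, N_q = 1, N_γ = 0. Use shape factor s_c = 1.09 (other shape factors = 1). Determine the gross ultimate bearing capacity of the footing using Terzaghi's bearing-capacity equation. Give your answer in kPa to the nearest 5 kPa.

q = γ·D_f = 16.4 × 1.69 = 27.716 kPa.
c·N_c·s_c = 23 × 5.14 × 1.09 = 128.86 kPa
q·N_q = 27.716 × 1 = 27.716 kPa
q_ult = 128.86 + 27.716 = 156.58 kPa.

q_ult ≈ 155 kPa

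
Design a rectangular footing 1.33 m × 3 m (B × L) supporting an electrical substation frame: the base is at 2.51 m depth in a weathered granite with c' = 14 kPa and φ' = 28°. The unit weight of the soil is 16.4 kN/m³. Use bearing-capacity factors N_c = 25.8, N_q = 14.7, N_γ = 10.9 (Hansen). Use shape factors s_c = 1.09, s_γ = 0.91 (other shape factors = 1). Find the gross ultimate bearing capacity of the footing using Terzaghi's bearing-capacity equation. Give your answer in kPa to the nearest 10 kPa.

q_ult ≈ 1110 kPa

q = γ·D_f = 16.4 × 2.51 = 41.164 kPa.
c·N_c·s_c = 14 × 25.8 × 1.09 = 393.71 kPa
q·N_q = 41.164 × 14.7 = 605.11 kPa
0.5·γ·B·N_γ·s_γ = 0.5 × 16.4 × 1.33 × 10.9 × 0.91 = 108.18 kPa
q_ult = 393.71 + 605.11 + 108.18 = 1107 kPa.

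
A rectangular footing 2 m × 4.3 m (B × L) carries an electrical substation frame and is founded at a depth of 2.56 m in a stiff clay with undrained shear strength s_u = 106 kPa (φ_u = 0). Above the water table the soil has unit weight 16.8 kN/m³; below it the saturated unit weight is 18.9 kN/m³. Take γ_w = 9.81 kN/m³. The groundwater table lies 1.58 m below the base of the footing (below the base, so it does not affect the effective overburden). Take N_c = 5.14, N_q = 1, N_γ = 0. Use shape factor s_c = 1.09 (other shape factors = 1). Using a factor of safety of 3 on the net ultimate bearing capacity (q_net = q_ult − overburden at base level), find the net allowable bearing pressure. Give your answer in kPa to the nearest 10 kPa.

q_all(net) ≈ 200 kPa

Effective surcharge at the founding depth q = γ·D_f = 16.8 × 2.56 = 43.008 kPa.
q_ult = c·N_c·s_c + q·N_q
     = 106 × 5.14 × 1.09 + 43.008 × 1
     = 593.88 + 43.008 = 636.88 kPa.
q_net = 636.88 − 43.008 = 593.88 kPa.
q_all(net) = 593.88 / 3 = 197.96 kPa.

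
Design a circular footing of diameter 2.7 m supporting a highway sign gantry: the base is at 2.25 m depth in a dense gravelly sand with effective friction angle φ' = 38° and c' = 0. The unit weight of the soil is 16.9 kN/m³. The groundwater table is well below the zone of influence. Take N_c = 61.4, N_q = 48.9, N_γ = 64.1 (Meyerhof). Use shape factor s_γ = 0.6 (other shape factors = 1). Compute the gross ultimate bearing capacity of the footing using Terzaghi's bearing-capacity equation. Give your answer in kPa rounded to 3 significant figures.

Effective surcharge at the founding depth q = γ·D_f = 16.9 × 2.25 = 38.025 kPa.
q_ult = q·N_q + 0.5·γ·B·N_γ·s_γ
     = 38.025 × 48.9 + 0.5 × 16.9 × 2.7 × 64.1 × 0.6
     = 1859.4 + 877.46 = 2736.9 kPa.

q_ult ≈ 2740 kPa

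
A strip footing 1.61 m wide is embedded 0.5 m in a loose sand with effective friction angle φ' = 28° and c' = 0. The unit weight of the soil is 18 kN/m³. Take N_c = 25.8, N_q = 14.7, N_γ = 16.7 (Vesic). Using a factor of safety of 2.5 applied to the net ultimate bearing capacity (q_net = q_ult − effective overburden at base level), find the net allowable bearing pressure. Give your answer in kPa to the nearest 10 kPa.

q_all(net) ≈ 150 kPa

q = γ·D_f = 18 × 0.5 = 9 kPa.
q·N_q = 9 × 14.7 = 132.3 kPa
0.5·γ·B·N_γ = 0.5 × 18 × 1.61 × 16.7 = 241.98 kPa
q_ult = 132.3 + 241.98 = 374.28 kPa.
Net ultimate: q_net = 374.28 − 9 = 365.28 kPa.
q_all(net) = 365.28 / 2.5 = 146.11 kPa.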